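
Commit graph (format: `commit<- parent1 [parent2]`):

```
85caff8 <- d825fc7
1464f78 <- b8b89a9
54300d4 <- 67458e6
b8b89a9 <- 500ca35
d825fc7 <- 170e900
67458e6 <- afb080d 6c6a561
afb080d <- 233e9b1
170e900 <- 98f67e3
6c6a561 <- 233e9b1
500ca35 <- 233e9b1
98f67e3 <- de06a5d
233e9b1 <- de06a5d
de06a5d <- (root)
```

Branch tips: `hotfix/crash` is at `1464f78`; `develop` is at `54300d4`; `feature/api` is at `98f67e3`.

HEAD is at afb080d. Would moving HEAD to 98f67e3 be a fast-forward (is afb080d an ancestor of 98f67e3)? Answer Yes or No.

A fast-forward from afb080d to 98f67e3 is possible iff afb080d is an ancestor of 98f67e3.
Ancestors of 98f67e3: {98f67e3, de06a5d}.
afb080d is not among them, so fast-forward is not possible.

No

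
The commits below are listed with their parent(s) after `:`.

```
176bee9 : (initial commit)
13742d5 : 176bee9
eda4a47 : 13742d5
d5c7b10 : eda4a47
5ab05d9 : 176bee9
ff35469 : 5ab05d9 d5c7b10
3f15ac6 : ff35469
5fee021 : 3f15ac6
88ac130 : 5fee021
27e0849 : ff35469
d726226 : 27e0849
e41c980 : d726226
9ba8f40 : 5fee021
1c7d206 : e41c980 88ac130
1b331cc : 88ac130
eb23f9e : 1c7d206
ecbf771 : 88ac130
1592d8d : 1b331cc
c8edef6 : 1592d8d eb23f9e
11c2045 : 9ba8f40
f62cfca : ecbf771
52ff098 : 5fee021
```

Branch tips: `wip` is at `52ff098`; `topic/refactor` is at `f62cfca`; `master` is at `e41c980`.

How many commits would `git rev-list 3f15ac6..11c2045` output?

3

Reachable from 11c2045: {11c2045, 13742d5, 176bee9, 3f15ac6, 5ab05d9, 5fee021, 9ba8f40, d5c7b10, eda4a47, ff35469}.
Reachable from 3f15ac6: {13742d5, 176bee9, 3f15ac6, 5ab05d9, d5c7b10, eda4a47, ff35469}.
In 11c2045's history but not 3f15ac6's: {11c2045, 5fee021, 9ba8f40} — 3 commits.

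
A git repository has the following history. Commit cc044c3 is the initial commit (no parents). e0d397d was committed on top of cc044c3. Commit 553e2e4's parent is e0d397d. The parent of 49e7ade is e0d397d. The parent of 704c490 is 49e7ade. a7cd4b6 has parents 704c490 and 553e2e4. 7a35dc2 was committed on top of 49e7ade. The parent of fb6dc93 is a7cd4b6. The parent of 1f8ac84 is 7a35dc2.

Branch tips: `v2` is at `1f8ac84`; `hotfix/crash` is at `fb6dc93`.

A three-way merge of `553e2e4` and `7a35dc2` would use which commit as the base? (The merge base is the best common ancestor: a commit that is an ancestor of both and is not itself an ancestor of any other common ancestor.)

Ancestors of 553e2e4: {553e2e4, cc044c3, e0d397d}.
Ancestors of 7a35dc2: {49e7ade, 7a35dc2, cc044c3, e0d397d}.
Common ancestors: {cc044c3, e0d397d}.
Among these, e0d397d is not an ancestor of any other common ancestor — it is the merge base.

e0d397d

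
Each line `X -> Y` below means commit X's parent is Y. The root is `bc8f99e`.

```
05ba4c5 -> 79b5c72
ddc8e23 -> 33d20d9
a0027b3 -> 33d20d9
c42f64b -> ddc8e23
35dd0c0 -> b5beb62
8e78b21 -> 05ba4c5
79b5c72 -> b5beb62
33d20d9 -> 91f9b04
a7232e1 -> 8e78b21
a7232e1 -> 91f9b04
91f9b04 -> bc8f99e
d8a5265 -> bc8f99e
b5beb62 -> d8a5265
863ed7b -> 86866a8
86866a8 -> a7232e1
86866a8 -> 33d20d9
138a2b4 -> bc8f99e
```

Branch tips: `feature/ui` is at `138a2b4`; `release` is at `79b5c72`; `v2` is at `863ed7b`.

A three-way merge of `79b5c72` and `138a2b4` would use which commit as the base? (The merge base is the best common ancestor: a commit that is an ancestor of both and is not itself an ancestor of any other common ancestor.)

bc8f99e

Ancestors of 79b5c72: {79b5c72, b5beb62, bc8f99e, d8a5265}.
Ancestors of 138a2b4: {138a2b4, bc8f99e}.
Common ancestors: {bc8f99e}.
The only common ancestor is bc8f99e, so it is the merge base.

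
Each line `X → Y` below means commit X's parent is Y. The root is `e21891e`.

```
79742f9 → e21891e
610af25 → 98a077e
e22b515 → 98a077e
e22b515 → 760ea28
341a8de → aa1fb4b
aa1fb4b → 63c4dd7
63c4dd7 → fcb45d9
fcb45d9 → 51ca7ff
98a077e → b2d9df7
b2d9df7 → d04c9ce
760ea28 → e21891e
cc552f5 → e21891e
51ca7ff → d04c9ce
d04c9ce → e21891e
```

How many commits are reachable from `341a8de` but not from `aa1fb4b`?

1

Reachable from 341a8de: {341a8de, 51ca7ff, 63c4dd7, aa1fb4b, d04c9ce, e21891e, fcb45d9}.
Reachable from aa1fb4b: {51ca7ff, 63c4dd7, aa1fb4b, d04c9ce, e21891e, fcb45d9}.
In 341a8de's history but not aa1fb4b's: {341a8de} — 1 commit.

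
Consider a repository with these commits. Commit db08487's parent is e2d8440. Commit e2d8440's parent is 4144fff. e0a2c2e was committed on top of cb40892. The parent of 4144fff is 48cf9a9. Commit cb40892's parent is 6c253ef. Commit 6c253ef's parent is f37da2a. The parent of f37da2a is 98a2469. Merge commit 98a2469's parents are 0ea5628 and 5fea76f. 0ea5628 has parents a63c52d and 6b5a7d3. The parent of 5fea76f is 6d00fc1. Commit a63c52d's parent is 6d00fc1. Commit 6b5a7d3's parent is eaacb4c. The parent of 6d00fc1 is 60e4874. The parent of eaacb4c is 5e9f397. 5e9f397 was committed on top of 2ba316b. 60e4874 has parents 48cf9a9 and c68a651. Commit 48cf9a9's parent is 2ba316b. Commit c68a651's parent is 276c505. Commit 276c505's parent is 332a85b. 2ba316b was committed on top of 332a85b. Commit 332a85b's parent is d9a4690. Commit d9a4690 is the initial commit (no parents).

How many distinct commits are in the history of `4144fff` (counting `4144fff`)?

Walking parent pointers from 4144fff: reachable set = {2ba316b, 332a85b, 4144fff, 48cf9a9, d9a4690}.
That is 5 commits.

5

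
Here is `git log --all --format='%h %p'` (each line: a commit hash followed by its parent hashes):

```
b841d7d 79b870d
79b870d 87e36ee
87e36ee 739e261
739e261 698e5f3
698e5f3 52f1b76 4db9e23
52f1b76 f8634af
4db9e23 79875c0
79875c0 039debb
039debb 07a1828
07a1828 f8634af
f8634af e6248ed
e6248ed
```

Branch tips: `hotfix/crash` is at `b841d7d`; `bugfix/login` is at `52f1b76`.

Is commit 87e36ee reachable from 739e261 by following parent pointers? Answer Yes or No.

No

Ancestors of 739e261: {039debb, 07a1828, 4db9e23, 52f1b76, 698e5f3, 739e261, 79875c0, e6248ed, f8634af}.
87e36ee is not in that set, so it is not an ancestor of 739e261.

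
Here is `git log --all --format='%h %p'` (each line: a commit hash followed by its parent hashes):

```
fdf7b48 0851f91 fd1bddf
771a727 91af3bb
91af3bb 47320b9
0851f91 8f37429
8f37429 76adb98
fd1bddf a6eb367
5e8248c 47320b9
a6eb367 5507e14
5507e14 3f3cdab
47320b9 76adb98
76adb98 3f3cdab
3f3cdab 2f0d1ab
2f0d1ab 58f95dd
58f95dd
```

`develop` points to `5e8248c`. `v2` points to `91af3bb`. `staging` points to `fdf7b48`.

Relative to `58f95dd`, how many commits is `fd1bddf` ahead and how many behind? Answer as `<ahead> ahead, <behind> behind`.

5 ahead, 0 behind

Reachable from fd1bddf: {2f0d1ab, 3f3cdab, 5507e14, 58f95dd, a6eb367, fd1bddf}.
Reachable from 58f95dd: {58f95dd}.
Only in fd1bddf's history (ahead): {2f0d1ab, 3f3cdab, 5507e14, a6eb367, fd1bddf} — 5.
Only in 58f95dd's history (behind): {} — 0.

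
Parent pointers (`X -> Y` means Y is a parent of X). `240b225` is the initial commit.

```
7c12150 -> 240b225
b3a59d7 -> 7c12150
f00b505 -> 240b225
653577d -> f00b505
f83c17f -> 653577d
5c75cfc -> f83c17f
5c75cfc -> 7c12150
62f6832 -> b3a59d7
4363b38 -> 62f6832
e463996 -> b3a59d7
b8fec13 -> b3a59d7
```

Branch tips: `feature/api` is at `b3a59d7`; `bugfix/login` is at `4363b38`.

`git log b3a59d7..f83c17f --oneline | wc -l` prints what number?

3

Reachable from f83c17f: {240b225, 653577d, f00b505, f83c17f}.
Reachable from b3a59d7: {240b225, 7c12150, b3a59d7}.
In f83c17f's history but not b3a59d7's: {653577d, f00b505, f83c17f} — 3 commits.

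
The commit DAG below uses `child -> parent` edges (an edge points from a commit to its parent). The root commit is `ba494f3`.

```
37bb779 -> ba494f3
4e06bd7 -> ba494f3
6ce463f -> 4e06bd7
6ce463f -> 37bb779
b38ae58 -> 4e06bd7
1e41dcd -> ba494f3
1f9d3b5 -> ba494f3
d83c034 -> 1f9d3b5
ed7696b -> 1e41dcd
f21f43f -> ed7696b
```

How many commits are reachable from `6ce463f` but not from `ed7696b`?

3

Reachable from 6ce463f: {37bb779, 4e06bd7, 6ce463f, ba494f3}.
Reachable from ed7696b: {1e41dcd, ba494f3, ed7696b}.
In 6ce463f's history but not ed7696b's: {37bb779, 4e06bd7, 6ce463f} — 3 commits.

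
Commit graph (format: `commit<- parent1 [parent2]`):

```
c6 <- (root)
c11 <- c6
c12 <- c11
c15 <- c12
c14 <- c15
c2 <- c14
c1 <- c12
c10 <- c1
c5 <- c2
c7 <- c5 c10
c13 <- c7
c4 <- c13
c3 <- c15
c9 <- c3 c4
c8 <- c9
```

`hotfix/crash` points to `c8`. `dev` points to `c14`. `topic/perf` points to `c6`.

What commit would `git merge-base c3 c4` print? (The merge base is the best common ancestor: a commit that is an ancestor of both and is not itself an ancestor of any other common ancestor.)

c15

Ancestors of c3: {c11, c12, c15, c3, c6}.
Ancestors of c4: {c1, c10, c11, c12, c13, c14, c15, c2, c4, c5, c6, c7}.
Common ancestors: {c11, c12, c15, c6}.
Among these, c15 is not an ancestor of any other common ancestor — it is the merge base.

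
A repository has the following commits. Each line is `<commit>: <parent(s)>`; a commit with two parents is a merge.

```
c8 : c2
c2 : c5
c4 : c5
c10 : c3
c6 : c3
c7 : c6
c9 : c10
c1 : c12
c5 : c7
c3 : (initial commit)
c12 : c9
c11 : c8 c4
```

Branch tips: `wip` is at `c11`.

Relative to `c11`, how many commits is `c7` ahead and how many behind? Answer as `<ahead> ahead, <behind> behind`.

0 ahead, 5 behind

Reachable from c7: {c3, c6, c7}.
Reachable from c11: {c11, c2, c3, c4, c5, c6, c7, c8}.
Only in c7's history (ahead): {} — 0.
Only in c11's history (behind): {c11, c2, c4, c5, c8} — 5.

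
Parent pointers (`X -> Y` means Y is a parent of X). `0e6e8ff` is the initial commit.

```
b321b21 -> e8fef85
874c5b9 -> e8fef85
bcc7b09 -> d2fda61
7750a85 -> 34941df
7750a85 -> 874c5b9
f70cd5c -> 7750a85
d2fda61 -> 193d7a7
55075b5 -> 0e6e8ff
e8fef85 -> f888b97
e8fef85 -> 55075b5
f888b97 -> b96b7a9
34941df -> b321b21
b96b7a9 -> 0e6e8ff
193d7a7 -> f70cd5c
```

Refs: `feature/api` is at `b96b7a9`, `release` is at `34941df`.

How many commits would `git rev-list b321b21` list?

Walking parent pointers from b321b21: reachable set = {0e6e8ff, 55075b5, b321b21, b96b7a9, e8fef85, f888b97}.
That is 6 commits.

6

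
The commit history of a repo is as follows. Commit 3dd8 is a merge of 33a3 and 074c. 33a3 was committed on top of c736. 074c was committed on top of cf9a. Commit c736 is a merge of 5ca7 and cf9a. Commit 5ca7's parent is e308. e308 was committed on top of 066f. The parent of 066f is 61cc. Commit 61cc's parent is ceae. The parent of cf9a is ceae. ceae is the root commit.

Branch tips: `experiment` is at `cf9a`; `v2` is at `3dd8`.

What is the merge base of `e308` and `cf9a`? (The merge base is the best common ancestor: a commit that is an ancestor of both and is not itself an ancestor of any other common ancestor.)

ceae

Ancestors of e308: {066f, 61cc, ceae, e308}.
Ancestors of cf9a: {ceae, cf9a}.
Common ancestors: {ceae}.
The only common ancestor is ceae, so it is the merge base.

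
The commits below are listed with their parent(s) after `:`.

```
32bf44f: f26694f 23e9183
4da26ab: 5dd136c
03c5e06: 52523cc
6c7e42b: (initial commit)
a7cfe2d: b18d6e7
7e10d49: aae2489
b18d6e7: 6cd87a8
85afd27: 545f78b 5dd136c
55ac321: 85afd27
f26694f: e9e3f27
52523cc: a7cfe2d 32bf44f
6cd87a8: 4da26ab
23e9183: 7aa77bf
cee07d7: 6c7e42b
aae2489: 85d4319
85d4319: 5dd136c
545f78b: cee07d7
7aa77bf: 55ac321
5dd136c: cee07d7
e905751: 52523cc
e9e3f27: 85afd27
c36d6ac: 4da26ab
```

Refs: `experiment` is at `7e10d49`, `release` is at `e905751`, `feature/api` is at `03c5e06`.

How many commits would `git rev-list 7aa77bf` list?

7

Walking parent pointers from 7aa77bf: reachable set = {545f78b, 55ac321, 5dd136c, 6c7e42b, 7aa77bf, 85afd27, cee07d7}.
That is 7 commits.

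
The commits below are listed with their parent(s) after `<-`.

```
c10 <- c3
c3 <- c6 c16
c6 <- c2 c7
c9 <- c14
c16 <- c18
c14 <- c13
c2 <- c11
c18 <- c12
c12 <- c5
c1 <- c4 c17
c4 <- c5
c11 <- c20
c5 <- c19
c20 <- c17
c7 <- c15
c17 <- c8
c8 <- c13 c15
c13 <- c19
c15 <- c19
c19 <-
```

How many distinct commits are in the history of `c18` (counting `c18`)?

4

Walking parent pointers from c18: reachable set = {c12, c18, c19, c5}.
That is 4 commits.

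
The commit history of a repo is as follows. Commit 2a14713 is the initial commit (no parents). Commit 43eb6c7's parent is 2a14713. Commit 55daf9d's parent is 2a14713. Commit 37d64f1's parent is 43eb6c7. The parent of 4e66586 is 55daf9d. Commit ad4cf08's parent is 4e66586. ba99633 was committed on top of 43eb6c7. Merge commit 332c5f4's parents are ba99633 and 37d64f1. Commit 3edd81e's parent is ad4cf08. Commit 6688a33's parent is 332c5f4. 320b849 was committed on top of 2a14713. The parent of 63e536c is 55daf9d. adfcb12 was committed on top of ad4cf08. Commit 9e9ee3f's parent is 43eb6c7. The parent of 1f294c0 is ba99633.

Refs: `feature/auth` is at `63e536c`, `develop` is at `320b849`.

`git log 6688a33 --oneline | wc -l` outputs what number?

Walking parent pointers from 6688a33: reachable set = {2a14713, 332c5f4, 37d64f1, 43eb6c7, 6688a33, ba99633}.
That is 6 commits.

6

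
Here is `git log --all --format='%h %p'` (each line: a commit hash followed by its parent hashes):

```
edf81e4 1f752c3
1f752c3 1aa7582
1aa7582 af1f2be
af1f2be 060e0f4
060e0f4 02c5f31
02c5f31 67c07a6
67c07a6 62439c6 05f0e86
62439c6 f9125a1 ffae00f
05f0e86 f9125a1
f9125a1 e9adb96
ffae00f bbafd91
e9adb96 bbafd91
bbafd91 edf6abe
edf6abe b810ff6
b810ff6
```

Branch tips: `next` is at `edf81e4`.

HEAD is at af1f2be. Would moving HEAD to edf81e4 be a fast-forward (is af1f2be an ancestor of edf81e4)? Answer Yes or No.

A fast-forward from af1f2be to edf81e4 is possible iff af1f2be is an ancestor of edf81e4.
Ancestors of edf81e4: {02c5f31, 05f0e86, 060e0f4, 1aa7582, 1f752c3, 62439c6, 67c07a6, af1f2be, b810ff6, bbafd91, e9adb96, edf6abe, edf81e4, f9125a1, ffae00f}.
af1f2be is among them, so fast-forward is possible.

Yes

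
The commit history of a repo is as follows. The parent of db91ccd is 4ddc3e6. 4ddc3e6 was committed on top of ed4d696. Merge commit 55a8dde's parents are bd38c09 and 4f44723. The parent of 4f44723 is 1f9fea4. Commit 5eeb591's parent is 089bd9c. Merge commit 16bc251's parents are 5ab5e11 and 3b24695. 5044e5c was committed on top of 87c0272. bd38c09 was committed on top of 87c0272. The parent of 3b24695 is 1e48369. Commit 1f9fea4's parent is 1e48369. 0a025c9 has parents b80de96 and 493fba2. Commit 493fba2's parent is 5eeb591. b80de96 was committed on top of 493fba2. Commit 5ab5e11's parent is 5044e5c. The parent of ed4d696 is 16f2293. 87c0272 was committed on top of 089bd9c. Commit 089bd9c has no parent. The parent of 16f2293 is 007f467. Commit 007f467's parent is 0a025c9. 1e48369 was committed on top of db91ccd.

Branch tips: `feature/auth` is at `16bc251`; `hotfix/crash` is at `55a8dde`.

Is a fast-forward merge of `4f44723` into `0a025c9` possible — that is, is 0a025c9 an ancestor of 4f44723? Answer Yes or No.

A fast-forward from 0a025c9 to 4f44723 is possible iff 0a025c9 is an ancestor of 4f44723.
Ancestors of 4f44723: {007f467, 089bd9c, 0a025c9, 16f2293, 1e48369, 1f9fea4, 493fba2, 4ddc3e6, 4f44723, 5eeb591, b80de96, db91ccd, ed4d696}.
0a025c9 is among them, so fast-forward is possible.

Yes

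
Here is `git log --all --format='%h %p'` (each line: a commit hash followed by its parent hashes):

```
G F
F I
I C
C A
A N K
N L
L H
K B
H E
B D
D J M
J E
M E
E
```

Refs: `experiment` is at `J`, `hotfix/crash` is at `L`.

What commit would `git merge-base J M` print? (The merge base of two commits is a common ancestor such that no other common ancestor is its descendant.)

Ancestors of J: {E, J}.
Ancestors of M: {E, M}.
Common ancestors: {E}.
The only common ancestor is E, so it is the merge base.

E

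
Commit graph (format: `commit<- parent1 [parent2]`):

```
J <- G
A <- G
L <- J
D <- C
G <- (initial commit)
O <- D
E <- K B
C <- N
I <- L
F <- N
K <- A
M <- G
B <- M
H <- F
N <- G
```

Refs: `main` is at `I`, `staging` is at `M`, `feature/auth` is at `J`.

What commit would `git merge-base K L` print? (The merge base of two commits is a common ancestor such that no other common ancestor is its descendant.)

G

Ancestors of K: {A, G, K}.
Ancestors of L: {G, J, L}.
Common ancestors: {G}.
The only common ancestor is G, so it is the merge base.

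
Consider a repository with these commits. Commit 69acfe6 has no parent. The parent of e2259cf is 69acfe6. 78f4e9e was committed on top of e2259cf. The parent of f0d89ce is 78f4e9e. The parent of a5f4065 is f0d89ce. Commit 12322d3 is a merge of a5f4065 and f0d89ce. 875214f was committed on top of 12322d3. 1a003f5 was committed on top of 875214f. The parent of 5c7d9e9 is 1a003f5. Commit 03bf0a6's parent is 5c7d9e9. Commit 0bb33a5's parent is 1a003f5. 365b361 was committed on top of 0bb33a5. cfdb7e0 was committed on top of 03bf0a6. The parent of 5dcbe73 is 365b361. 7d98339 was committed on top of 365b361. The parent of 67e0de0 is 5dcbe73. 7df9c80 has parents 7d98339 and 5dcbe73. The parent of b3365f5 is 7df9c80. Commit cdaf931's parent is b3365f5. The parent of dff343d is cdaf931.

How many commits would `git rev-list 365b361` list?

10

Walking parent pointers from 365b361: reachable set = {0bb33a5, 12322d3, 1a003f5, 365b361, 69acfe6, 78f4e9e, 875214f, a5f4065, e2259cf, f0d89ce}.
That is 10 commits.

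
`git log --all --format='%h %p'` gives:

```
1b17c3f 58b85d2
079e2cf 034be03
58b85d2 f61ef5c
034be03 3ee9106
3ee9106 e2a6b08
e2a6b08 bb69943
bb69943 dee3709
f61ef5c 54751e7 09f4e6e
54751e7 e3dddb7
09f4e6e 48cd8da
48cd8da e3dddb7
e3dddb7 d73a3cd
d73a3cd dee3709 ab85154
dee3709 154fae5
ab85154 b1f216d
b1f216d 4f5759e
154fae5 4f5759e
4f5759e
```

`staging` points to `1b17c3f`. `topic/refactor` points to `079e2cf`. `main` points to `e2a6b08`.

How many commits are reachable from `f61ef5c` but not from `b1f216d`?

Reachable from f61ef5c: {09f4e6e, 154fae5, 48cd8da, 4f5759e, 54751e7, ab85154, b1f216d, d73a3cd, dee3709, e3dddb7, f61ef5c}.
Reachable from b1f216d: {4f5759e, b1f216d}.
In f61ef5c's history but not b1f216d's: {09f4e6e, 154fae5, 48cd8da, 54751e7, ab85154, d73a3cd, dee3709, e3dddb7, f61ef5c} — 9 commits.

9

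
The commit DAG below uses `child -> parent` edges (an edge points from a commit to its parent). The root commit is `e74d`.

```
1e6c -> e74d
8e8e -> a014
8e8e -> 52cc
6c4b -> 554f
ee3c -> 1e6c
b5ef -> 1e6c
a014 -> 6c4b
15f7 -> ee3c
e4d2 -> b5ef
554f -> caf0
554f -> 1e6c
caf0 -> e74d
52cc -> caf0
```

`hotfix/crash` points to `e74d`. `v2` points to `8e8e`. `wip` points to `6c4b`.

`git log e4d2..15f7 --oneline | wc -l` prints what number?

Reachable from 15f7: {15f7, 1e6c, e74d, ee3c}.
Reachable from e4d2: {1e6c, b5ef, e4d2, e74d}.
In 15f7's history but not e4d2's: {15f7, ee3c} — 2 commits.

2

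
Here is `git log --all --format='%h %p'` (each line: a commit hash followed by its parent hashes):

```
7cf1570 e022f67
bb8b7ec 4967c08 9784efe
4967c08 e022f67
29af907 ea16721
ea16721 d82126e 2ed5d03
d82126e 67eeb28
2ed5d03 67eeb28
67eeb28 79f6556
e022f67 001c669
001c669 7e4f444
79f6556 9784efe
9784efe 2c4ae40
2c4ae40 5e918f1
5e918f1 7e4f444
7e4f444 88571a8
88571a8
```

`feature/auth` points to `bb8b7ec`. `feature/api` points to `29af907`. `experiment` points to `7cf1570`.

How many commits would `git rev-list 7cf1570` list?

Walking parent pointers from 7cf1570: reachable set = {001c669, 7cf1570, 7e4f444, 88571a8, e022f67}.
That is 5 commits.

5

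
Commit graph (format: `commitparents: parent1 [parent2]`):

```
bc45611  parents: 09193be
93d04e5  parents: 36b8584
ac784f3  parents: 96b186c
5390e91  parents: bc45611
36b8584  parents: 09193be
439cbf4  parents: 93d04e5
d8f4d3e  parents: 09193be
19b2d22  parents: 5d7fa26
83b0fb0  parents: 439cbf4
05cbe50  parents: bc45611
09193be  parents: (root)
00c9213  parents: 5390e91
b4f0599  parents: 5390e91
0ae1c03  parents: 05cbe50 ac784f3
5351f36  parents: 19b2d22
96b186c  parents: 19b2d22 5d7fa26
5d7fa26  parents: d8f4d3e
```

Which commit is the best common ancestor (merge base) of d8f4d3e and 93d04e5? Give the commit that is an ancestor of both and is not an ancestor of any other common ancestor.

09193be

Ancestors of d8f4d3e: {09193be, d8f4d3e}.
Ancestors of 93d04e5: {09193be, 36b8584, 93d04e5}.
Common ancestors: {09193be}.
The only common ancestor is 09193be, so it is the merge base.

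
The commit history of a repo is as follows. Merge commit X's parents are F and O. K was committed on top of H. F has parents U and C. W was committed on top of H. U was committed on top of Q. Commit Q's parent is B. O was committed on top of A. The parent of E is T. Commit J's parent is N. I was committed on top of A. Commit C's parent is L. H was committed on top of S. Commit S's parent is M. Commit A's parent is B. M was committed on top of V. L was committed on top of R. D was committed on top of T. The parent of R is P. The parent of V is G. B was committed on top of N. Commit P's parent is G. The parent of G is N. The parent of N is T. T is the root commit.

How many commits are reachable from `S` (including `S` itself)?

6

Walking parent pointers from S: reachable set = {G, M, N, S, T, V}.
That is 6 commits.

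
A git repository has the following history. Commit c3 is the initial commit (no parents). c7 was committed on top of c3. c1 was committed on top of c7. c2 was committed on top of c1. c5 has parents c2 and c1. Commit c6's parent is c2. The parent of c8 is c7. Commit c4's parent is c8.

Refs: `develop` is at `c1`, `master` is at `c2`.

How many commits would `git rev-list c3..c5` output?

4

Reachable from c5: {c1, c2, c3, c5, c7}.
Reachable from c3: {c3}.
In c5's history but not c3's: {c1, c2, c5, c7} — 4 commits.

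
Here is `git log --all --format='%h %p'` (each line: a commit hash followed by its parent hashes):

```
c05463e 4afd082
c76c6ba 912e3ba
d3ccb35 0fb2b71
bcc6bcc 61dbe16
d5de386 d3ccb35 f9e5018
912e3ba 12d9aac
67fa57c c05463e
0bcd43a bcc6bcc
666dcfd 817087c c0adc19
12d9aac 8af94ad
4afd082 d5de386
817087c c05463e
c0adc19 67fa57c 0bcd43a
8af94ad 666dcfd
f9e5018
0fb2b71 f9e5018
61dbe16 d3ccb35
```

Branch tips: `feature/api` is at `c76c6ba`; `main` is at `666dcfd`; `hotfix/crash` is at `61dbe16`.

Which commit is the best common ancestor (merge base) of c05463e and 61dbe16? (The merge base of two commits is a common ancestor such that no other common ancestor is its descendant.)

d3ccb35

Ancestors of c05463e: {0fb2b71, 4afd082, c05463e, d3ccb35, d5de386, f9e5018}.
Ancestors of 61dbe16: {0fb2b71, 61dbe16, d3ccb35, f9e5018}.
Common ancestors: {0fb2b71, d3ccb35, f9e5018}.
Among these, d3ccb35 is not an ancestor of any other common ancestor — it is the merge base.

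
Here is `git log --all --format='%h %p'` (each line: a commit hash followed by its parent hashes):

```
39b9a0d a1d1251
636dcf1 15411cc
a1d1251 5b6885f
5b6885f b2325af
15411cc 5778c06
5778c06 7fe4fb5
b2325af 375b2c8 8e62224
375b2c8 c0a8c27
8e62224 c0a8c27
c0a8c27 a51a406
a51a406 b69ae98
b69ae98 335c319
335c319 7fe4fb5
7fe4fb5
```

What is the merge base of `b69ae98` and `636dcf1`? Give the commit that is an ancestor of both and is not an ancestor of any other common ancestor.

Ancestors of b69ae98: {335c319, 7fe4fb5, b69ae98}.
Ancestors of 636dcf1: {15411cc, 5778c06, 636dcf1, 7fe4fb5}.
Common ancestors: {7fe4fb5}.
The only common ancestor is 7fe4fb5, so it is the merge base.

7fe4fb5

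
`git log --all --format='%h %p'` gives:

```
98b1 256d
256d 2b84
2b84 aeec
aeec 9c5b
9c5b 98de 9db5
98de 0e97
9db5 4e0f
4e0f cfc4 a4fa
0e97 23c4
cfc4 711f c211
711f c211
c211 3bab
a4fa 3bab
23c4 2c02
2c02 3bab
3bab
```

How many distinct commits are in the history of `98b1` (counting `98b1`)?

Walking parent pointers from 98b1: reachable set = {0e97, 23c4, 256d, 2b84, 2c02, 3bab, 4e0f, 711f, 98b1, 98de, 9c5b, 9db5, a4fa, aeec, c211, cfc4}.
That is 16 commits.

16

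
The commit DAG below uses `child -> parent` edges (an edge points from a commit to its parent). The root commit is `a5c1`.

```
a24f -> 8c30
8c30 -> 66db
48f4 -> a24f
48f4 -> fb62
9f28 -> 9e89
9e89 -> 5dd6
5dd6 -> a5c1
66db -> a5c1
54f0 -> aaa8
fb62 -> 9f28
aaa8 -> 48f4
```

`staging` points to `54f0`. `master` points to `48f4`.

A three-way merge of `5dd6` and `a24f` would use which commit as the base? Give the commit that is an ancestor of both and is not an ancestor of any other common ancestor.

Ancestors of 5dd6: {5dd6, a5c1}.
Ancestors of a24f: {66db, 8c30, a24f, a5c1}.
Common ancestors: {a5c1}.
The only common ancestor is a5c1, so it is the merge base.

a5c1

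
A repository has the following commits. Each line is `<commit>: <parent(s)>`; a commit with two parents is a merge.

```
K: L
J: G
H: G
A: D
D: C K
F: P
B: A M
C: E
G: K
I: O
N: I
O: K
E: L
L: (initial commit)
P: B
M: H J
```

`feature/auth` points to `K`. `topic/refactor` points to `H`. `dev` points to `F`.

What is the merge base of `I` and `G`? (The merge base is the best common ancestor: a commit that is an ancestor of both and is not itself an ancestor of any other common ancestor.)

Ancestors of I: {I, K, L, O}.
Ancestors of G: {G, K, L}.
Common ancestors: {K, L}.
Among these, K is not an ancestor of any other common ancestor — it is the merge base.

K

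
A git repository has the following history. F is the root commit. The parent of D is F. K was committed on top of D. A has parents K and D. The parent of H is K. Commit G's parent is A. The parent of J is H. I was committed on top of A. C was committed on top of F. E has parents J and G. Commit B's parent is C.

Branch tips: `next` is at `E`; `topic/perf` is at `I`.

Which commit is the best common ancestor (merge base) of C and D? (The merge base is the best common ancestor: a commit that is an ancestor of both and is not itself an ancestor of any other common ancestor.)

F

Ancestors of C: {C, F}.
Ancestors of D: {D, F}.
Common ancestors: {F}.
The only common ancestor is F, so it is the merge base.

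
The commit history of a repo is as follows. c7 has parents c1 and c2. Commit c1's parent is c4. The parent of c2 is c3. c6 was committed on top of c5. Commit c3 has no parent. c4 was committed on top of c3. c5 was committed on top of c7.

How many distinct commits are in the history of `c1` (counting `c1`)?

Walking parent pointers from c1: reachable set = {c1, c3, c4}.
That is 3 commits.

3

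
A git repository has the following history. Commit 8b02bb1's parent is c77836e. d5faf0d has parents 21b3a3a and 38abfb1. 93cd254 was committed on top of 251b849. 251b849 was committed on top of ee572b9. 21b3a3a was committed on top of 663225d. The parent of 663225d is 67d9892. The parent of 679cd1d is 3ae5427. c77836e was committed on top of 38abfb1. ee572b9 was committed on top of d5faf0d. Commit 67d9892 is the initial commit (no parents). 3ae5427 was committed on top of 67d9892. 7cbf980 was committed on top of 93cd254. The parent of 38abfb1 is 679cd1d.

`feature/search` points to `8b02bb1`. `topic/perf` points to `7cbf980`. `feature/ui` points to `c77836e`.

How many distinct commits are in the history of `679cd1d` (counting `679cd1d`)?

3

Walking parent pointers from 679cd1d: reachable set = {3ae5427, 679cd1d, 67d9892}.
That is 3 commits.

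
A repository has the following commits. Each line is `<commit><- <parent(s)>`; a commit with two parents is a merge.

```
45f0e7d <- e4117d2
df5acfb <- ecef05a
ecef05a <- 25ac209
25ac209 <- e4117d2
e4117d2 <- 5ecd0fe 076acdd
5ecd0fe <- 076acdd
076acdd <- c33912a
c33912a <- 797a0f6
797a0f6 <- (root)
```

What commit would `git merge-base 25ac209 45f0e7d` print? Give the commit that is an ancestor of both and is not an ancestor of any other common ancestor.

e4117d2

Ancestors of 25ac209: {076acdd, 25ac209, 5ecd0fe, 797a0f6, c33912a, e4117d2}.
Ancestors of 45f0e7d: {076acdd, 45f0e7d, 5ecd0fe, 797a0f6, c33912a, e4117d2}.
Common ancestors: {076acdd, 5ecd0fe, 797a0f6, c33912a, e4117d2}.
Among these, e4117d2 is not an ancestor of any other common ancestor — it is the merge base.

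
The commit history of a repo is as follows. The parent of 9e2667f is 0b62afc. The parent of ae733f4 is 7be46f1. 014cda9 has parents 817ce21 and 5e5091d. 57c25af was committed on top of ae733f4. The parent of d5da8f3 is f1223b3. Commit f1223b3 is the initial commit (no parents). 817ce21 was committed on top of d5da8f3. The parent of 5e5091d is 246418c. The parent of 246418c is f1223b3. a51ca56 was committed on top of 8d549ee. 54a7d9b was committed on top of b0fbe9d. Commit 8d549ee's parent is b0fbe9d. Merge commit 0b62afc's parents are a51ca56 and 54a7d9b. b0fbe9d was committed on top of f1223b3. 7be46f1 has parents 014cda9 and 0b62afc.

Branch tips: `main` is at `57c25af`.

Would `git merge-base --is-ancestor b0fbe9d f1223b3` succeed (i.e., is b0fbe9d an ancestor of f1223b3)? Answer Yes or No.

Ancestors of f1223b3: {f1223b3}.
b0fbe9d is not in that set, so it is not an ancestor of f1223b3.

No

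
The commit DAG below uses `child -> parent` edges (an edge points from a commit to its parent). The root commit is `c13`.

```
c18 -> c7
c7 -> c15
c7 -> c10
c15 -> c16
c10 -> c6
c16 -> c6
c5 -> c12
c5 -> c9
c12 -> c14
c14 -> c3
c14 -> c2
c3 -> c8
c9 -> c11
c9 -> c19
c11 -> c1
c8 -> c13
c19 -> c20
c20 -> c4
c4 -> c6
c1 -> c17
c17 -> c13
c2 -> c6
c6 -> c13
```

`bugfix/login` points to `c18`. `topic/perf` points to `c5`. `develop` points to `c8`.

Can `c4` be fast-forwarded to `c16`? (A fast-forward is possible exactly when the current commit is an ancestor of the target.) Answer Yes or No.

No

A fast-forward from c4 to c16 is possible iff c4 is an ancestor of c16.
Ancestors of c16: {c13, c16, c6}.
c4 is not among them, so fast-forward is not possible.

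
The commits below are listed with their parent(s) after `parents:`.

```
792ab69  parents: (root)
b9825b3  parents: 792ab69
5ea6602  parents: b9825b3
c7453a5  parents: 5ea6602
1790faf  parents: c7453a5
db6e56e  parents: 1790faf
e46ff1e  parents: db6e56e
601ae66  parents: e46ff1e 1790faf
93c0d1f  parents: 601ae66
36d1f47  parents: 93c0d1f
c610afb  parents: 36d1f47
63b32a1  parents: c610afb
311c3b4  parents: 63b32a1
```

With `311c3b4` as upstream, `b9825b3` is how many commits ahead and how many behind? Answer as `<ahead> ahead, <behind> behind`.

0 ahead, 11 behind

Reachable from b9825b3: {792ab69, b9825b3}.
Reachable from 311c3b4: {1790faf, 311c3b4, 36d1f47, 5ea6602, 601ae66, 63b32a1, 792ab69, 93c0d1f, b9825b3, c610afb, c7453a5, db6e56e, e46ff1e}.
Only in b9825b3's history (ahead): {} — 0.
Only in 311c3b4's history (behind): {1790faf, 311c3b4, 36d1f47, 5ea6602, 601ae66, 63b32a1, 93c0d1f, c610afb, c7453a5, db6e56e, e46ff1e} — 11.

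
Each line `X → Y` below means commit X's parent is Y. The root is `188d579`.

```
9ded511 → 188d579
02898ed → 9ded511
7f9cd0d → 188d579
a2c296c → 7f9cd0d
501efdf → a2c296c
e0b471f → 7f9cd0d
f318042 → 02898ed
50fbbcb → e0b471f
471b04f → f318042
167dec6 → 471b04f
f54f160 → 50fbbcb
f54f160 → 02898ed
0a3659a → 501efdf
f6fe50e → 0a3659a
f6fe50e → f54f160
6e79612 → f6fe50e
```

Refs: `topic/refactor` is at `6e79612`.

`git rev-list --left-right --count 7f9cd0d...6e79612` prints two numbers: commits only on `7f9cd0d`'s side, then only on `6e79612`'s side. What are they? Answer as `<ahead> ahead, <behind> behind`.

0 ahead, 10 behind

Reachable from 7f9cd0d: {188d579, 7f9cd0d}.
Reachable from 6e79612: {02898ed, 0a3659a, 188d579, 501efdf, 50fbbcb, 6e79612, 7f9cd0d, 9ded511, a2c296c, e0b471f, f54f160, f6fe50e}.
Only in 7f9cd0d's history (ahead): {} — 0.
Only in 6e79612's history (behind): {02898ed, 0a3659a, 501efdf, 50fbbcb, 6e79612, 9ded511, a2c296c, e0b471f, f54f160, f6fe50e} — 10.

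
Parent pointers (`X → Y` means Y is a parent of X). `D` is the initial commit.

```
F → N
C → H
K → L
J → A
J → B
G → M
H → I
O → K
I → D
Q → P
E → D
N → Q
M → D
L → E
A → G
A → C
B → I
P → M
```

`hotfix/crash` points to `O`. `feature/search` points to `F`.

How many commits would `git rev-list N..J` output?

7

Reachable from J: {A, B, C, D, G, H, I, J, M}.
Reachable from N: {D, M, N, P, Q}.
In J's history but not N's: {A, B, C, G, H, I, J} — 7 commits.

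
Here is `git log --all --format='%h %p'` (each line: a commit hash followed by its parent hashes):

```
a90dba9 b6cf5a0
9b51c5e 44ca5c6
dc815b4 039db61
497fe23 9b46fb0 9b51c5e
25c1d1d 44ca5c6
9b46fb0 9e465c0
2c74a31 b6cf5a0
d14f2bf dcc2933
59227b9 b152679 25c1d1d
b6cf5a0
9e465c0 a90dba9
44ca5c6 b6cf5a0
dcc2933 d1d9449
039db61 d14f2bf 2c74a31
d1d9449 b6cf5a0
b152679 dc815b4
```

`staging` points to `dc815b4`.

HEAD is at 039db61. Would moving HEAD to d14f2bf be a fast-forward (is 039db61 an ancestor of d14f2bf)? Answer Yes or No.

A fast-forward from 039db61 to d14f2bf is possible iff 039db61 is an ancestor of d14f2bf.
Ancestors of d14f2bf: {b6cf5a0, d14f2bf, d1d9449, dcc2933}.
039db61 is not among them, so fast-forward is not possible.

No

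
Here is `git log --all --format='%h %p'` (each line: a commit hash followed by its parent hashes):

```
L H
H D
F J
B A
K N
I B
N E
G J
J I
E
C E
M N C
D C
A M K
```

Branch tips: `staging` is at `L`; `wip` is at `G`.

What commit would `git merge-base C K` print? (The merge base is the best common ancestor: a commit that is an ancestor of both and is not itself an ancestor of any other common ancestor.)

E

Ancestors of C: {C, E}.
Ancestors of K: {E, K, N}.
Common ancestors: {E}.
The only common ancestor is E, so it is the merge base.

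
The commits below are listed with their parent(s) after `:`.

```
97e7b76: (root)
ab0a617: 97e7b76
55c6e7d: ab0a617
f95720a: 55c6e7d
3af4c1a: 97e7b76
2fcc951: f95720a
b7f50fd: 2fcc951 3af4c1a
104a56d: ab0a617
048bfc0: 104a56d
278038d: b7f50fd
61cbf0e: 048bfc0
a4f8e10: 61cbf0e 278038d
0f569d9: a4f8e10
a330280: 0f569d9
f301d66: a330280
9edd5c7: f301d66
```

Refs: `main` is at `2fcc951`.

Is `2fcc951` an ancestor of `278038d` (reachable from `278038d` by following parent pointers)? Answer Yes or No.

Ancestors of 278038d (commits reachable by following parents): {278038d, 2fcc951, 3af4c1a, 55c6e7d, 97e7b76, ab0a617, b7f50fd, f95720a}.
2fcc951 is in that set, so it is an ancestor of 278038d.

Yes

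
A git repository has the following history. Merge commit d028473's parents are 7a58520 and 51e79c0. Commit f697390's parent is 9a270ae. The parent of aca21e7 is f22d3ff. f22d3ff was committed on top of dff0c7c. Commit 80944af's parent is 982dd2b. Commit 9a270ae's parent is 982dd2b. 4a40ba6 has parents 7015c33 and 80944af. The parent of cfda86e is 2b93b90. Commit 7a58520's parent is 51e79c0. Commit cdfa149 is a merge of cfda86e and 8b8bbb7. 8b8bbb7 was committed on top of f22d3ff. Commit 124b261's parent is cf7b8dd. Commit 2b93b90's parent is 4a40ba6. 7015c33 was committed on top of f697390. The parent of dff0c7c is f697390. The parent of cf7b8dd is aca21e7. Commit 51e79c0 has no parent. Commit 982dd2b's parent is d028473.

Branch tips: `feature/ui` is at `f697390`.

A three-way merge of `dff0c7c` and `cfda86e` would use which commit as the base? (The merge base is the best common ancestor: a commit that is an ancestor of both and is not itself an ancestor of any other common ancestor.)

f697390

Ancestors of dff0c7c: {51e79c0, 7a58520, 982dd2b, 9a270ae, d028473, dff0c7c, f697390}.
Ancestors of cfda86e: {2b93b90, 4a40ba6, 51e79c0, 7015c33, 7a58520, 80944af, 982dd2b, 9a270ae, cfda86e, d028473, f697390}.
Common ancestors: {51e79c0, 7a58520, 982dd2b, 9a270ae, d028473, f697390}.
Among these, f697390 is not an ancestor of any other common ancestor — it is the merge base.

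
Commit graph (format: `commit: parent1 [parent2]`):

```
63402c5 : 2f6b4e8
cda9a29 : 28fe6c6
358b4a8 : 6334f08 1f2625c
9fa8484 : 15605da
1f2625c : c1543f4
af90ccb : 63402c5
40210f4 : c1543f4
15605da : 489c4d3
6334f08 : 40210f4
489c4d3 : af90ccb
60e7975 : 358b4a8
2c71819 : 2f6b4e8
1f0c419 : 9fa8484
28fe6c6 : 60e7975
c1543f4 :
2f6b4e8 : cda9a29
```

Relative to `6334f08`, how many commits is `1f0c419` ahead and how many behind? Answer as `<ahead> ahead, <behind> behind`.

12 ahead, 0 behind

Reachable from 1f0c419: {15605da, 1f0c419, 1f2625c, 28fe6c6, 2f6b4e8, 358b4a8, 40210f4, 489c4d3, 60e7975, 6334f08, 63402c5, 9fa8484, af90ccb, c1543f4, cda9a29}.
Reachable from 6334f08: {40210f4, 6334f08, c1543f4}.
Only in 1f0c419's history (ahead): {15605da, 1f0c419, 1f2625c, 28fe6c6, 2f6b4e8, 358b4a8, 489c4d3, 60e7975, 63402c5, 9fa8484, af90ccb, cda9a29} — 12.
Only in 6334f08's history (behind): {} — 0.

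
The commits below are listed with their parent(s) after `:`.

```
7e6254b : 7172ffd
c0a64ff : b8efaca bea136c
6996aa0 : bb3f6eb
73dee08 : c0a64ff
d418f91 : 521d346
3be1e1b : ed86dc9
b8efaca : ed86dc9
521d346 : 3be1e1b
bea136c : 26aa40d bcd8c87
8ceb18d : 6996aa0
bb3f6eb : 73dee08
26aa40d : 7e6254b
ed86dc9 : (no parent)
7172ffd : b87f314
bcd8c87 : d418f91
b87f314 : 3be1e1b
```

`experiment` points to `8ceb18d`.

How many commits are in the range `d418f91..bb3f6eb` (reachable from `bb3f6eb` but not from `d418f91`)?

10

Reachable from bb3f6eb: {26aa40d, 3be1e1b, 521d346, 7172ffd, 73dee08, 7e6254b, b87f314, b8efaca, bb3f6eb, bcd8c87, bea136c, c0a64ff, d418f91, ed86dc9}.
Reachable from d418f91: {3be1e1b, 521d346, d418f91, ed86dc9}.
In bb3f6eb's history but not d418f91's: {26aa40d, 7172ffd, 73dee08, 7e6254b, b87f314, b8efaca, bb3f6eb, bcd8c87, bea136c, c0a64ff} — 10 commits.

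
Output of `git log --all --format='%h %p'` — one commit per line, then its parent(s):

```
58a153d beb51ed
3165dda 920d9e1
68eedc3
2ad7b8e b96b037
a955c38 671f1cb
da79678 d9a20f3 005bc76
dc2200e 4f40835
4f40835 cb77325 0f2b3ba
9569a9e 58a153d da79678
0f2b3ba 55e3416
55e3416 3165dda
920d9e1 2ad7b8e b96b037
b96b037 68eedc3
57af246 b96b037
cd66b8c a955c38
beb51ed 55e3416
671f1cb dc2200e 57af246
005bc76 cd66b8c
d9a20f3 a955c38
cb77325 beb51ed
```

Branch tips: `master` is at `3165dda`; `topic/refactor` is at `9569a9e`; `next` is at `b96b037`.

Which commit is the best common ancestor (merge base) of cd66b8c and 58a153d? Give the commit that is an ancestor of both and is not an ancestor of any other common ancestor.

beb51ed

Ancestors of cd66b8c: {0f2b3ba, 2ad7b8e, 3165dda, 4f40835, 55e3416, 57af246, 671f1cb, 68eedc3, 920d9e1, a955c38, b96b037, beb51ed, cb77325, cd66b8c, dc2200e}.
Ancestors of 58a153d: {2ad7b8e, 3165dda, 55e3416, 58a153d, 68eedc3, 920d9e1, b96b037, beb51ed}.
Common ancestors: {2ad7b8e, 3165dda, 55e3416, 68eedc3, 920d9e1, b96b037, beb51ed}.
Among these, beb51ed is not an ancestor of any other common ancestor — it is the merge base.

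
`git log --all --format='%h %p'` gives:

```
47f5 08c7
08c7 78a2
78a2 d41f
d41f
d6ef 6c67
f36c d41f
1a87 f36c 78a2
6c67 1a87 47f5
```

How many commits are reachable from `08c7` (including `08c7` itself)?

3

Walking parent pointers from 08c7: reachable set = {08c7, 78a2, d41f}.
That is 3 commits.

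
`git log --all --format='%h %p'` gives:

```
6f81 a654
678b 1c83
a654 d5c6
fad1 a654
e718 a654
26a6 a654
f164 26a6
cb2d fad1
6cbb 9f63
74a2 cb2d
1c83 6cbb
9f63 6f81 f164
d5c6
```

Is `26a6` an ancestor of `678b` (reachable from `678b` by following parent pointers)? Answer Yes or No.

Yes

Ancestors of 678b (commits reachable by following parents): {1c83, 26a6, 678b, 6cbb, 6f81, 9f63, a654, d5c6, f164}.
26a6 is in that set, so it is an ancestor of 678b.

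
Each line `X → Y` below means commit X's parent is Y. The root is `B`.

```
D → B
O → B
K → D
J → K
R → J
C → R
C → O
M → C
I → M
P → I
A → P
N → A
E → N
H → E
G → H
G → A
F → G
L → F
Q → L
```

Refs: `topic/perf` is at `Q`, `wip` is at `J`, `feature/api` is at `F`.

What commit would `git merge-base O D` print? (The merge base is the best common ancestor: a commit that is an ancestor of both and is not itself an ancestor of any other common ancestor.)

Ancestors of O: {B, O}.
Ancestors of D: {B, D}.
Common ancestors: {B}.
The only common ancestor is B, so it is the merge base.

B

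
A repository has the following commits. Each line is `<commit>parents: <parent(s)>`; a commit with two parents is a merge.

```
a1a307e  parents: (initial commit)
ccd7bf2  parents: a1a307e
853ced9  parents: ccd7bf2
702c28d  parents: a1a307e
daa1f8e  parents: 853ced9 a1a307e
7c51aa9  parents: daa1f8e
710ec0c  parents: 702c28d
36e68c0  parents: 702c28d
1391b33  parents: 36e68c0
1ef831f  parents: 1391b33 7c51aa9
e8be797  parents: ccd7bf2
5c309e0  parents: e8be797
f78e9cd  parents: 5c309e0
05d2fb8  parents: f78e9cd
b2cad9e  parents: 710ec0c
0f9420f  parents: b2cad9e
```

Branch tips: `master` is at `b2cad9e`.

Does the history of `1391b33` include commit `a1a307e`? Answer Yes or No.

Ancestors of 1391b33 (commits reachable by following parents): {1391b33, 36e68c0, 702c28d, a1a307e}.
a1a307e is in that set, so it is an ancestor of 1391b33.

Yes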